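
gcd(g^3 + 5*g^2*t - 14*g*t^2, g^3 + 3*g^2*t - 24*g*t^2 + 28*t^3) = -g^2 - 5*g*t + 14*t^2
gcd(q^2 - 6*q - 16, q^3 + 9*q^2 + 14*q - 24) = 1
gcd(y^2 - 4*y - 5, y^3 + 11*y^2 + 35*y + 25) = y + 1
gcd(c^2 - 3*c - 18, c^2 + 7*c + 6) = 1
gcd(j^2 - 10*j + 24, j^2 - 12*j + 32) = j - 4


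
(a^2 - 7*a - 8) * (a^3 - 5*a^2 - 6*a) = a^5 - 12*a^4 + 21*a^3 + 82*a^2 + 48*a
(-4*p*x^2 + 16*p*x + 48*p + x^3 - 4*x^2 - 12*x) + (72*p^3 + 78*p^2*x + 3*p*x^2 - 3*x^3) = 72*p^3 + 78*p^2*x - p*x^2 + 16*p*x + 48*p - 2*x^3 - 4*x^2 - 12*x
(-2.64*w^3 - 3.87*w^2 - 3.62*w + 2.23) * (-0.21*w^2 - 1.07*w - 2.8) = 0.5544*w^5 + 3.6375*w^4 + 12.2931*w^3 + 14.2411*w^2 + 7.7499*w - 6.244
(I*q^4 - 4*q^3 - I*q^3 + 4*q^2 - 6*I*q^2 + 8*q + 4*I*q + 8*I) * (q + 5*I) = I*q^5 - 9*q^4 - I*q^4 + 9*q^3 - 26*I*q^3 + 38*q^2 + 24*I*q^2 - 20*q + 48*I*q - 40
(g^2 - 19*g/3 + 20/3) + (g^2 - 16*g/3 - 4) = 2*g^2 - 35*g/3 + 8/3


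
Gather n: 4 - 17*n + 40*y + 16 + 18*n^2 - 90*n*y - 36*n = 18*n^2 + n*(-90*y - 53) + 40*y + 20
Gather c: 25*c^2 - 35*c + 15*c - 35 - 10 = 25*c^2 - 20*c - 45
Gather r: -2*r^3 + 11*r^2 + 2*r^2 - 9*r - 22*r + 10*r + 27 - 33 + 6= -2*r^3 + 13*r^2 - 21*r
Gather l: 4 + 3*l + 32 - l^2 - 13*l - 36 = -l^2 - 10*l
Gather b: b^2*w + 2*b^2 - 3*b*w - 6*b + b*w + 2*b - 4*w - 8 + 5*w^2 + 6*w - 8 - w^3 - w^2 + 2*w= b^2*(w + 2) + b*(-2*w - 4) - w^3 + 4*w^2 + 4*w - 16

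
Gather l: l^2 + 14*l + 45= l^2 + 14*l + 45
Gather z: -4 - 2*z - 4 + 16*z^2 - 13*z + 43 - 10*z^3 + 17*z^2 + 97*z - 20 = -10*z^3 + 33*z^2 + 82*z + 15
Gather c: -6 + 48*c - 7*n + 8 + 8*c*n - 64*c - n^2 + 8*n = c*(8*n - 16) - n^2 + n + 2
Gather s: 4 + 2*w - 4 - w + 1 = w + 1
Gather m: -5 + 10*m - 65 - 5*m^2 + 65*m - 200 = -5*m^2 + 75*m - 270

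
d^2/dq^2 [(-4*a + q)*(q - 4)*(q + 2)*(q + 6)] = -24*a*q - 32*a + 12*q^2 + 24*q - 40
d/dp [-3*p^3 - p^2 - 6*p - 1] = -9*p^2 - 2*p - 6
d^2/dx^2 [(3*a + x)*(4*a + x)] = 2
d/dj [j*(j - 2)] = 2*j - 2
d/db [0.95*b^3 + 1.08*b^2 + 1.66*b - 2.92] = 2.85*b^2 + 2.16*b + 1.66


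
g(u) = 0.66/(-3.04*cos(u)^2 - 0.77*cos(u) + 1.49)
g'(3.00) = 0.92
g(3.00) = -0.91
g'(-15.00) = -16.08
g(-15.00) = 2.06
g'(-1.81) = -0.19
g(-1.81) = 0.44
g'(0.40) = -0.51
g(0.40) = -0.37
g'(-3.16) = 0.11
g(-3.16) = -0.85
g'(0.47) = -0.71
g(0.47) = -0.41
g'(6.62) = -0.38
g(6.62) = -0.34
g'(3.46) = -3.81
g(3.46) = -1.27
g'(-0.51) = 0.87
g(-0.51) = -0.44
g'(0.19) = -0.17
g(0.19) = -0.30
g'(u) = 0.66*(-6.08*sin(u)*cos(u) - 0.77*sin(u))/(-3.04*cos(u)^2 - 0.77*cos(u) + 1.49)^2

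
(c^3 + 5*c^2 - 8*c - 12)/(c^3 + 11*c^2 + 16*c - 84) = (c + 1)/(c + 7)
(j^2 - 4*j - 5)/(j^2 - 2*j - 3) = (j - 5)/(j - 3)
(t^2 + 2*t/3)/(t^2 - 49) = t*(3*t + 2)/(3*(t^2 - 49))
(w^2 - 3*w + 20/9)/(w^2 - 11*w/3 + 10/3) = (w - 4/3)/(w - 2)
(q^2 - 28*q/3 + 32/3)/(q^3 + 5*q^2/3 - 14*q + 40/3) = (q - 8)/(q^2 + 3*q - 10)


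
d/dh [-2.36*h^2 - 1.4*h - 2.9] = -4.72*h - 1.4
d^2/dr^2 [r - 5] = 0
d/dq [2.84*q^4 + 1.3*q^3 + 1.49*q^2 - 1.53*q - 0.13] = 11.36*q^3 + 3.9*q^2 + 2.98*q - 1.53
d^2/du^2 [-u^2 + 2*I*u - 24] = -2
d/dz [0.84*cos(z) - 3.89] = -0.84*sin(z)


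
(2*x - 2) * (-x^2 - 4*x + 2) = -2*x^3 - 6*x^2 + 12*x - 4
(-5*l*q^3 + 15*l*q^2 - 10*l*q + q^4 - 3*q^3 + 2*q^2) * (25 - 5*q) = 25*l*q^4 - 200*l*q^3 + 425*l*q^2 - 250*l*q - 5*q^5 + 40*q^4 - 85*q^3 + 50*q^2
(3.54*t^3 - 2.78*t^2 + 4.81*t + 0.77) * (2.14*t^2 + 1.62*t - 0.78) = 7.5756*t^5 - 0.214399999999999*t^4 + 3.0286*t^3 + 11.6084*t^2 - 2.5044*t - 0.6006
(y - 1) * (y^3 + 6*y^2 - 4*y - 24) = y^4 + 5*y^3 - 10*y^2 - 20*y + 24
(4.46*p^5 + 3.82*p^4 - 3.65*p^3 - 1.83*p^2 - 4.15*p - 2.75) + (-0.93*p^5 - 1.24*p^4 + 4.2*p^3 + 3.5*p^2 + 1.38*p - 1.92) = 3.53*p^5 + 2.58*p^4 + 0.55*p^3 + 1.67*p^2 - 2.77*p - 4.67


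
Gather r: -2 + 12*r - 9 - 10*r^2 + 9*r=-10*r^2 + 21*r - 11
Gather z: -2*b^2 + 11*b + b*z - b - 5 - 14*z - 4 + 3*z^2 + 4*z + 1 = -2*b^2 + 10*b + 3*z^2 + z*(b - 10) - 8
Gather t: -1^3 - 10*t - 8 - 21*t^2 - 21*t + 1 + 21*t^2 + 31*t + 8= 0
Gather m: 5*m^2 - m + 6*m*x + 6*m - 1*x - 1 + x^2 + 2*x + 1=5*m^2 + m*(6*x + 5) + x^2 + x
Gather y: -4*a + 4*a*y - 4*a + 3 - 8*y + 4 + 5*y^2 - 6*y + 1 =-8*a + 5*y^2 + y*(4*a - 14) + 8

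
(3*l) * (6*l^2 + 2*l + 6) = 18*l^3 + 6*l^2 + 18*l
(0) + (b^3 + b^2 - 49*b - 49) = b^3 + b^2 - 49*b - 49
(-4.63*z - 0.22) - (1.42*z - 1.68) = 1.46 - 6.05*z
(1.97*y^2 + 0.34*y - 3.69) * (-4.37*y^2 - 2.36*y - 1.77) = -8.6089*y^4 - 6.135*y^3 + 11.836*y^2 + 8.1066*y + 6.5313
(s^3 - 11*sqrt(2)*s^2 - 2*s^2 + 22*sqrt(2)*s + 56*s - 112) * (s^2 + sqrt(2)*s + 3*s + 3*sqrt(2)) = s^5 - 10*sqrt(2)*s^4 + s^4 - 10*sqrt(2)*s^3 + 28*s^3 + 34*s^2 + 116*sqrt(2)*s^2 - 204*s + 56*sqrt(2)*s - 336*sqrt(2)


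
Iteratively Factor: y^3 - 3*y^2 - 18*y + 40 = (y - 5)*(y^2 + 2*y - 8) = (y - 5)*(y - 2)*(y + 4)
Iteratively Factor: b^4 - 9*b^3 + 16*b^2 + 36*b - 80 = (b + 2)*(b^3 - 11*b^2 + 38*b - 40) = (b - 5)*(b + 2)*(b^2 - 6*b + 8) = (b - 5)*(b - 2)*(b + 2)*(b - 4)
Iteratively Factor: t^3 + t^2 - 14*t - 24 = (t - 4)*(t^2 + 5*t + 6) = (t - 4)*(t + 3)*(t + 2)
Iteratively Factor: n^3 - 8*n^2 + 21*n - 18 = (n - 3)*(n^2 - 5*n + 6) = (n - 3)*(n - 2)*(n - 3)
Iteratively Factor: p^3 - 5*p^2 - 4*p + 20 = (p - 5)*(p^2 - 4) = (p - 5)*(p + 2)*(p - 2)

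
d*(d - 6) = d^2 - 6*d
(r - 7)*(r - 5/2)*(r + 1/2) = r^3 - 9*r^2 + 51*r/4 + 35/4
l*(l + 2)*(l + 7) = l^3 + 9*l^2 + 14*l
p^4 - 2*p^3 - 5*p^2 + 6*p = p*(p - 3)*(p - 1)*(p + 2)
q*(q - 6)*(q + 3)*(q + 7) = q^4 + 4*q^3 - 39*q^2 - 126*q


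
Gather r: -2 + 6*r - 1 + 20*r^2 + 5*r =20*r^2 + 11*r - 3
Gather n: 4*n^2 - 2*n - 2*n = 4*n^2 - 4*n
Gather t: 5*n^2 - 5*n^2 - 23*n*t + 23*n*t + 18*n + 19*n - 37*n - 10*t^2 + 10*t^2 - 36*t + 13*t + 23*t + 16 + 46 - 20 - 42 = 0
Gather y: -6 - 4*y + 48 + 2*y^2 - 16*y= 2*y^2 - 20*y + 42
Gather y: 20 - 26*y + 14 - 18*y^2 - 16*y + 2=-18*y^2 - 42*y + 36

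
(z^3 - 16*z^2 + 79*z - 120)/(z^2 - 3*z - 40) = (z^2 - 8*z + 15)/(z + 5)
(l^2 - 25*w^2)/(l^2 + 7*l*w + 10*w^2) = (l - 5*w)/(l + 2*w)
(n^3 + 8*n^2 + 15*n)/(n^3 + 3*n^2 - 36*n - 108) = n*(n + 5)/(n^2 - 36)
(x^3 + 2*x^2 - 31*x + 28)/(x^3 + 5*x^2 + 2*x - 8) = (x^2 + 3*x - 28)/(x^2 + 6*x + 8)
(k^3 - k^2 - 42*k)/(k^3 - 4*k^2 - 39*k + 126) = k/(k - 3)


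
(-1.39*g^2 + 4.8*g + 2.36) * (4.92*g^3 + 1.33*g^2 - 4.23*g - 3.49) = -6.8388*g^5 + 21.7673*g^4 + 23.8749*g^3 - 12.3141*g^2 - 26.7348*g - 8.2364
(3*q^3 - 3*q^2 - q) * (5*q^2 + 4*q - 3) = 15*q^5 - 3*q^4 - 26*q^3 + 5*q^2 + 3*q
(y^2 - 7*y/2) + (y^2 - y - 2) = 2*y^2 - 9*y/2 - 2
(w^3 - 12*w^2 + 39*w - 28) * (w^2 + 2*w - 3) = w^5 - 10*w^4 + 12*w^3 + 86*w^2 - 173*w + 84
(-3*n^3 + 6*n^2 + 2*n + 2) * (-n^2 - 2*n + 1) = 3*n^5 - 17*n^3 - 2*n + 2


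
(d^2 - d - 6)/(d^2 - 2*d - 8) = (d - 3)/(d - 4)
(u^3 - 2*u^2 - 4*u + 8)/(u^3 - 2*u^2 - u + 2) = (u^2 - 4)/(u^2 - 1)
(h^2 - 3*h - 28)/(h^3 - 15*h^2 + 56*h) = (h + 4)/(h*(h - 8))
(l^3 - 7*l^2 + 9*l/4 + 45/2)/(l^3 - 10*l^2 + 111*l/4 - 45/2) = (2*l + 3)/(2*l - 3)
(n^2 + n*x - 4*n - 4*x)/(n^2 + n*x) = (n - 4)/n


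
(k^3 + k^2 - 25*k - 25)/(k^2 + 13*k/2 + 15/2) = 2*(k^2 - 4*k - 5)/(2*k + 3)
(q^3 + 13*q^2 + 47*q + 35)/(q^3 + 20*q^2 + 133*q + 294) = (q^2 + 6*q + 5)/(q^2 + 13*q + 42)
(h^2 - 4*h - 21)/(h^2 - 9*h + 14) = (h + 3)/(h - 2)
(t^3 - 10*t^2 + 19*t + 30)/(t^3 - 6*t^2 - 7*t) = (t^2 - 11*t + 30)/(t*(t - 7))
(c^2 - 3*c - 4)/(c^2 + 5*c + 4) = (c - 4)/(c + 4)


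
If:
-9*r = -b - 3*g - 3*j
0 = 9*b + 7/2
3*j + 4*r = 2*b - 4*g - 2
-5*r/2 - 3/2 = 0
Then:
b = -7/18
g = 139/30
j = -851/135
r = -3/5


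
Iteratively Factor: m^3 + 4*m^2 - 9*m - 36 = (m + 4)*(m^2 - 9) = (m + 3)*(m + 4)*(m - 3)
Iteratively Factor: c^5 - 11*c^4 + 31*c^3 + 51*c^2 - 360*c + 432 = (c - 3)*(c^4 - 8*c^3 + 7*c^2 + 72*c - 144) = (c - 4)*(c - 3)*(c^3 - 4*c^2 - 9*c + 36) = (c - 4)*(c - 3)^2*(c^2 - c - 12) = (c - 4)^2*(c - 3)^2*(c + 3)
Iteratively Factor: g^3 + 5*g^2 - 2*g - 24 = (g + 4)*(g^2 + g - 6) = (g - 2)*(g + 4)*(g + 3)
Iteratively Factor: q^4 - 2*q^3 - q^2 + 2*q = (q - 2)*(q^3 - q) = (q - 2)*(q + 1)*(q^2 - q) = q*(q - 2)*(q + 1)*(q - 1)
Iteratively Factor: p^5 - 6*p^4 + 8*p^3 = (p)*(p^4 - 6*p^3 + 8*p^2) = p*(p - 2)*(p^3 - 4*p^2) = p^2*(p - 2)*(p^2 - 4*p) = p^2*(p - 4)*(p - 2)*(p)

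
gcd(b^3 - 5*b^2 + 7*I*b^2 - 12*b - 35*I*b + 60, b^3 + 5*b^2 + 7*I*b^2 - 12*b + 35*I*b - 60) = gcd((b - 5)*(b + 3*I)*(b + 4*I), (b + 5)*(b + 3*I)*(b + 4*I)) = b^2 + 7*I*b - 12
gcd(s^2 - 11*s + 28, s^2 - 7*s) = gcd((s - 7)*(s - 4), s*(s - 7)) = s - 7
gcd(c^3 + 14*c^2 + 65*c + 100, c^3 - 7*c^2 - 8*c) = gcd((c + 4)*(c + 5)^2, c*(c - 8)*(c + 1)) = 1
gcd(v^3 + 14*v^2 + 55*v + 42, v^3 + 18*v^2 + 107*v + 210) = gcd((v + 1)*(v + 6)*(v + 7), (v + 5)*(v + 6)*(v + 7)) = v^2 + 13*v + 42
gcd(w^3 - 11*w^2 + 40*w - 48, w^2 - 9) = w - 3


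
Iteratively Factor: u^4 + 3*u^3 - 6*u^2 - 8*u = (u)*(u^3 + 3*u^2 - 6*u - 8) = u*(u - 2)*(u^2 + 5*u + 4) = u*(u - 2)*(u + 1)*(u + 4)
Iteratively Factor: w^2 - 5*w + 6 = (w - 3)*(w - 2)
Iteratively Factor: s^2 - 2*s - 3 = (s + 1)*(s - 3)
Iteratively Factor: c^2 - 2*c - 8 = (c - 4)*(c + 2)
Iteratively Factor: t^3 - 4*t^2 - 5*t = (t - 5)*(t^2 + t) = (t - 5)*(t + 1)*(t)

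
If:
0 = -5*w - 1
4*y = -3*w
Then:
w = -1/5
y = 3/20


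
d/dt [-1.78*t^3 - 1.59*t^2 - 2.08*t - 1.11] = -5.34*t^2 - 3.18*t - 2.08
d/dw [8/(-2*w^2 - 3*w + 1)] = 8*(4*w + 3)/(2*w^2 + 3*w - 1)^2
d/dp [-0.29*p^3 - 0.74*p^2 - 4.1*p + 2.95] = -0.87*p^2 - 1.48*p - 4.1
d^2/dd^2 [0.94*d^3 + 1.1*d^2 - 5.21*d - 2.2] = 5.64*d + 2.2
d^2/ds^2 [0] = 0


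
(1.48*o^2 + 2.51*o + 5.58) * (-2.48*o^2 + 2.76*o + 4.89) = -3.6704*o^4 - 2.14*o^3 + 0.326399999999999*o^2 + 27.6747*o + 27.2862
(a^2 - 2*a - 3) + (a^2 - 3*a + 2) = 2*a^2 - 5*a - 1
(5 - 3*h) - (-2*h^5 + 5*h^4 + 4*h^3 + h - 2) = 2*h^5 - 5*h^4 - 4*h^3 - 4*h + 7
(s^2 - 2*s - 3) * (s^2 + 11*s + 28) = s^4 + 9*s^3 + 3*s^2 - 89*s - 84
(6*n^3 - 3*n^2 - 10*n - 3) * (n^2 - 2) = 6*n^5 - 3*n^4 - 22*n^3 + 3*n^2 + 20*n + 6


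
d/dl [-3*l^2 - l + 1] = -6*l - 1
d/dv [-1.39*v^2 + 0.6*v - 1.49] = 0.6 - 2.78*v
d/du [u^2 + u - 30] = 2*u + 1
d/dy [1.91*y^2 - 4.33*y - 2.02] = 3.82*y - 4.33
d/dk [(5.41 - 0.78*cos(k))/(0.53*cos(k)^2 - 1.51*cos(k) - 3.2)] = (-0.4134*cos(k)^2 + 5.7346*cos(k) - 10.6651)*sin(k)/(0.2809*cos(k)^4 - 1.6006*cos(k)^3 - 1.1119*cos(k)^2 + 9.664*cos(k) + 10.24)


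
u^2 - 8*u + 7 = (u - 7)*(u - 1)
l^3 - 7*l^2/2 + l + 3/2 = (l - 3)*(l - 1)*(l + 1/2)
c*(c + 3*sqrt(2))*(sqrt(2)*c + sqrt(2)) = sqrt(2)*c^3 + sqrt(2)*c^2 + 6*c^2 + 6*c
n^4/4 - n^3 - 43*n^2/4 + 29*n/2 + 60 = (n/4 + 1/2)*(n - 8)*(n - 3)*(n + 5)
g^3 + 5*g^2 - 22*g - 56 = (g - 4)*(g + 2)*(g + 7)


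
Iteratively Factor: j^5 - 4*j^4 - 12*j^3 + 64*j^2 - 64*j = (j + 4)*(j^4 - 8*j^3 + 20*j^2 - 16*j) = (j - 2)*(j + 4)*(j^3 - 6*j^2 + 8*j) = (j - 2)^2*(j + 4)*(j^2 - 4*j) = (j - 4)*(j - 2)^2*(j + 4)*(j)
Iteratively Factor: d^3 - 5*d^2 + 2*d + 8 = (d - 2)*(d^2 - 3*d - 4) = (d - 4)*(d - 2)*(d + 1)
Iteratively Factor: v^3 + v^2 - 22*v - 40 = (v + 4)*(v^2 - 3*v - 10) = (v + 2)*(v + 4)*(v - 5)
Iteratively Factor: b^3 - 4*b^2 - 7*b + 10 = (b - 1)*(b^2 - 3*b - 10) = (b - 1)*(b + 2)*(b - 5)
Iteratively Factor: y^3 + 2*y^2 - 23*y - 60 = (y + 4)*(y^2 - 2*y - 15) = (y - 5)*(y + 4)*(y + 3)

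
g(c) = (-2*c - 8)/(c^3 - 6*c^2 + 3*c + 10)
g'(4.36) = 2.21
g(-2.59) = 0.05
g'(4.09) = 0.92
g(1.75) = -5.15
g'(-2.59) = 0.09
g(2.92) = 1.85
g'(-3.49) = 0.02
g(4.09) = 1.67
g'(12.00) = 0.01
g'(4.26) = 1.58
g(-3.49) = 0.01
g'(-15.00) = 0.00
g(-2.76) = 0.04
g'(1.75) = -21.19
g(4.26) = 1.88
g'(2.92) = -1.32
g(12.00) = -0.04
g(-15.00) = 0.00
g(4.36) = 2.07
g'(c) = (-2*c - 8)*(-3*c^2 + 12*c - 3)/(c^3 - 6*c^2 + 3*c + 10)^2 - 2/(c^3 - 6*c^2 + 3*c + 10) = 2*(-c^3 + 6*c^2 - 3*c + 3*(c + 4)*(c^2 - 4*c + 1) - 10)/(c^3 - 6*c^2 + 3*c + 10)^2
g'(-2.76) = 0.07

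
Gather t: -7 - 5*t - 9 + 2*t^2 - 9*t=2*t^2 - 14*t - 16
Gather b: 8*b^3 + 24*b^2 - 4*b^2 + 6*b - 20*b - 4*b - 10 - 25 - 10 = 8*b^3 + 20*b^2 - 18*b - 45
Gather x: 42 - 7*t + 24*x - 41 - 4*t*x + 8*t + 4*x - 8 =t + x*(28 - 4*t) - 7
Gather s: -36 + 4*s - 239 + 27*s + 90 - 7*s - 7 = 24*s - 192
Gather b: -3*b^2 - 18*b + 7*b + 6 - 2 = -3*b^2 - 11*b + 4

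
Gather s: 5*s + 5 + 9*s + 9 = 14*s + 14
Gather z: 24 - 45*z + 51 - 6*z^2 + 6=-6*z^2 - 45*z + 81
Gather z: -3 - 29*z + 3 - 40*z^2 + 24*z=-40*z^2 - 5*z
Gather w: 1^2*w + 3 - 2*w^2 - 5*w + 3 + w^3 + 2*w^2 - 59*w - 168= w^3 - 63*w - 162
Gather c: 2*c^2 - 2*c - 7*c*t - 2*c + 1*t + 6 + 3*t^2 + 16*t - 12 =2*c^2 + c*(-7*t - 4) + 3*t^2 + 17*t - 6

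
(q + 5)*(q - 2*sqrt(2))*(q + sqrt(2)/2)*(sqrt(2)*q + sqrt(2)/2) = sqrt(2)*q^4 - 3*q^3 + 11*sqrt(2)*q^3/2 - 33*q^2/2 + sqrt(2)*q^2/2 - 11*sqrt(2)*q - 15*q/2 - 5*sqrt(2)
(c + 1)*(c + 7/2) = c^2 + 9*c/2 + 7/2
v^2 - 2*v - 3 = (v - 3)*(v + 1)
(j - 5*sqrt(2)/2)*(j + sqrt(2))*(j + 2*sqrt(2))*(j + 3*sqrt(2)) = j^4 + 7*sqrt(2)*j^3/2 - 8*j^2 - 43*sqrt(2)*j - 60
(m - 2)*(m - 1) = m^2 - 3*m + 2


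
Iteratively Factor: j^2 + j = (j + 1)*(j)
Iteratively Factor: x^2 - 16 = (x - 4)*(x + 4)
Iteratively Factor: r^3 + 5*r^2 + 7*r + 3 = (r + 3)*(r^2 + 2*r + 1) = (r + 1)*(r + 3)*(r + 1)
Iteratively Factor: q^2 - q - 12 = (q + 3)*(q - 4)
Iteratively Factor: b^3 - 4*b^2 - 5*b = (b)*(b^2 - 4*b - 5) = b*(b + 1)*(b - 5)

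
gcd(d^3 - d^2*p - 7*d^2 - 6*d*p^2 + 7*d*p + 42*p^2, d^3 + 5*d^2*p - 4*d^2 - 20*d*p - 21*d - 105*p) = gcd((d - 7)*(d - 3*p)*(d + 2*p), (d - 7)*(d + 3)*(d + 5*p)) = d - 7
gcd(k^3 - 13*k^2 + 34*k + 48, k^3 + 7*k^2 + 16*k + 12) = 1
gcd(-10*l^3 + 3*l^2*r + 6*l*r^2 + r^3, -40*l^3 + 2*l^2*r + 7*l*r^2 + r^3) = 5*l + r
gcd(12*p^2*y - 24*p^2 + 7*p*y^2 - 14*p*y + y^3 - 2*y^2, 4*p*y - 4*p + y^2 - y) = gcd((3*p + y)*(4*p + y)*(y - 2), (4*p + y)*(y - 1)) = 4*p + y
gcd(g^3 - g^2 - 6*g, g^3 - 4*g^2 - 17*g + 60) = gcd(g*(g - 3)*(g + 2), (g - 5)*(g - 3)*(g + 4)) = g - 3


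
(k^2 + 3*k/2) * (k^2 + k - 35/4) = k^4 + 5*k^3/2 - 29*k^2/4 - 105*k/8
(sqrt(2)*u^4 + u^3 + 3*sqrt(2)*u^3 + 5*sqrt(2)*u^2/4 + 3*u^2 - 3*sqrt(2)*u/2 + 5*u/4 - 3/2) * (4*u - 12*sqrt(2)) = 4*sqrt(2)*u^5 - 20*u^4 + 12*sqrt(2)*u^4 - 60*u^3 - 7*sqrt(2)*u^3 - 42*sqrt(2)*u^2 - 25*u^2 - 15*sqrt(2)*u + 30*u + 18*sqrt(2)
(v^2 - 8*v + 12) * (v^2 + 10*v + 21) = v^4 + 2*v^3 - 47*v^2 - 48*v + 252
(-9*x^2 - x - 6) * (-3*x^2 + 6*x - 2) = 27*x^4 - 51*x^3 + 30*x^2 - 34*x + 12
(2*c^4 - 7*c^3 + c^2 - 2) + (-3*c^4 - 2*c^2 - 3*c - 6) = -c^4 - 7*c^3 - c^2 - 3*c - 8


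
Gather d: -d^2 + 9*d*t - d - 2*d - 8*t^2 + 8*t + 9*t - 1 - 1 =-d^2 + d*(9*t - 3) - 8*t^2 + 17*t - 2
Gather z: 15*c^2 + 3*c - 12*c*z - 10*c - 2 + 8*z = 15*c^2 - 7*c + z*(8 - 12*c) - 2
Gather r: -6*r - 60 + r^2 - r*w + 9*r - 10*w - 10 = r^2 + r*(3 - w) - 10*w - 70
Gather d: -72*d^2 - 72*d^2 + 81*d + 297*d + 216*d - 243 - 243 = -144*d^2 + 594*d - 486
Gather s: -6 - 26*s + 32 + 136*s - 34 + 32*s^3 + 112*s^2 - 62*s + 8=32*s^3 + 112*s^2 + 48*s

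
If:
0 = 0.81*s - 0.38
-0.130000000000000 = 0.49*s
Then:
No Solution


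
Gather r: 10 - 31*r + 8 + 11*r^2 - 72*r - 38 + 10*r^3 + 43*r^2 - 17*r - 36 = 10*r^3 + 54*r^2 - 120*r - 56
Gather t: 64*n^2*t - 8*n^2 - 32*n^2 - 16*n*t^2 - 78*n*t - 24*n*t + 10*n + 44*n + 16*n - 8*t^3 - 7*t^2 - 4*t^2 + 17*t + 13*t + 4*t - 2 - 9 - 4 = -40*n^2 + 70*n - 8*t^3 + t^2*(-16*n - 11) + t*(64*n^2 - 102*n + 34) - 15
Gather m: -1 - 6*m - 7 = -6*m - 8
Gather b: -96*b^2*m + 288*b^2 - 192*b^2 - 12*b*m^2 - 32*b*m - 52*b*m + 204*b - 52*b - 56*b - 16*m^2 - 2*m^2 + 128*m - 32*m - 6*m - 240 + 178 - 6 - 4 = b^2*(96 - 96*m) + b*(-12*m^2 - 84*m + 96) - 18*m^2 + 90*m - 72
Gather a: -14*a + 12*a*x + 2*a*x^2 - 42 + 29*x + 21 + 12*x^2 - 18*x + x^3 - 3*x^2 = a*(2*x^2 + 12*x - 14) + x^3 + 9*x^2 + 11*x - 21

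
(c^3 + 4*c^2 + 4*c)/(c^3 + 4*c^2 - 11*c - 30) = c*(c + 2)/(c^2 + 2*c - 15)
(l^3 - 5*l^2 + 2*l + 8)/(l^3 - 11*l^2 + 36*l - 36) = (l^2 - 3*l - 4)/(l^2 - 9*l + 18)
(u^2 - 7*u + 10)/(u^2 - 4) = (u - 5)/(u + 2)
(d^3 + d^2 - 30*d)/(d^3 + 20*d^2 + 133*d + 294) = d*(d - 5)/(d^2 + 14*d + 49)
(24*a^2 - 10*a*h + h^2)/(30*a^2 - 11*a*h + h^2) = (4*a - h)/(5*a - h)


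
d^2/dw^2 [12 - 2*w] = 0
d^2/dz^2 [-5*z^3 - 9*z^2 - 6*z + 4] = -30*z - 18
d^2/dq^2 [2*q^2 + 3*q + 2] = 4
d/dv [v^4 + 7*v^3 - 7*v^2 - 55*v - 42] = 4*v^3 + 21*v^2 - 14*v - 55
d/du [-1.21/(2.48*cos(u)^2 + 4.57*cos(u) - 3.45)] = -(6.0016*cos(u) + 5.5297)*sin(u)/(2.48*cos(u)^2 + 4.57*cos(u) - 3.45)^2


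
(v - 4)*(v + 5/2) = v^2 - 3*v/2 - 10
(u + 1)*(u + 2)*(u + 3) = u^3 + 6*u^2 + 11*u + 6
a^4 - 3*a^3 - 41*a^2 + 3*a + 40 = (a - 8)*(a - 1)*(a + 1)*(a + 5)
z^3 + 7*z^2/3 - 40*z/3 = z*(z - 8/3)*(z + 5)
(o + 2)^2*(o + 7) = o^3 + 11*o^2 + 32*o + 28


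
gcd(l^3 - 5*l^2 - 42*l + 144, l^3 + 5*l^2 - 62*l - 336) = l^2 - 2*l - 48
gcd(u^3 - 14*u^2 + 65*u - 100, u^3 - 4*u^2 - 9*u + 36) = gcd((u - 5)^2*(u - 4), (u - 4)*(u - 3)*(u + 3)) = u - 4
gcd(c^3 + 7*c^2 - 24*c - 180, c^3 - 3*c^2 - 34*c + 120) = c^2 + c - 30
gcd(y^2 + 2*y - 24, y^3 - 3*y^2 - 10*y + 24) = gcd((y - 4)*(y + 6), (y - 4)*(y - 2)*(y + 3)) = y - 4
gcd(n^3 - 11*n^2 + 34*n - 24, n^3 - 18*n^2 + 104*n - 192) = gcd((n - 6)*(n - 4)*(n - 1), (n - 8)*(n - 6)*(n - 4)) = n^2 - 10*n + 24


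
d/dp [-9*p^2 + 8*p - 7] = 8 - 18*p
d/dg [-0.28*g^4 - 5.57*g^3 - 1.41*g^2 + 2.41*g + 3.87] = -1.12*g^3 - 16.71*g^2 - 2.82*g + 2.41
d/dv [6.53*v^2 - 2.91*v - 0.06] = 13.06*v - 2.91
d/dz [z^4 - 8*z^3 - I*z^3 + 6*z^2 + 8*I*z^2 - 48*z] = 4*z^3 + z^2*(-24 - 3*I) + z*(12 + 16*I) - 48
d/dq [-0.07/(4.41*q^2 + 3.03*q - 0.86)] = (0.6174*q + 0.2121)/(4.41*q^2 + 3.03*q - 0.86)^2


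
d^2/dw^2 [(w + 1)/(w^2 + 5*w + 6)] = 2*((w + 1)*(2*w + 5)^2 - 3*(w + 2)*(w^2 + 5*w + 6))/(w^2 + 5*w + 6)^3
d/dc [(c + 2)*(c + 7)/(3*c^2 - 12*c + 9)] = (-13*c^2 - 22*c + 83)/(3*(c^4 - 8*c^3 + 22*c^2 - 24*c + 9))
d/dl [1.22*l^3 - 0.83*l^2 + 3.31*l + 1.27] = 3.66*l^2 - 1.66*l + 3.31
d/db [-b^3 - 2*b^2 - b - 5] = -3*b^2 - 4*b - 1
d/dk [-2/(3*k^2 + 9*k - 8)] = 6*(2*k + 3)/(3*k^2 + 9*k - 8)^2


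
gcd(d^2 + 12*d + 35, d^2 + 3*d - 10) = d + 5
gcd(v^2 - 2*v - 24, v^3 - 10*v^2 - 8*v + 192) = v^2 - 2*v - 24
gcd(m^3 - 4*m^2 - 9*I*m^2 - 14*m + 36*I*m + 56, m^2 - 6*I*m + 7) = m - 7*I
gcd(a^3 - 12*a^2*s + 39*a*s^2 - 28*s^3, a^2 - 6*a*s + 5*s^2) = -a + s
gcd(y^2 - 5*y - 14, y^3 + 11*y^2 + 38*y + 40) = y + 2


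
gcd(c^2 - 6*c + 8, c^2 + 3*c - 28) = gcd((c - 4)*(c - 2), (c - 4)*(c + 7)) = c - 4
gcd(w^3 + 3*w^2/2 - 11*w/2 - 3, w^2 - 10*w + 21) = 1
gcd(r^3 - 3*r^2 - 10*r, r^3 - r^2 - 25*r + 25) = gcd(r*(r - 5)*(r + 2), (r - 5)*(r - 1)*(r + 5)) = r - 5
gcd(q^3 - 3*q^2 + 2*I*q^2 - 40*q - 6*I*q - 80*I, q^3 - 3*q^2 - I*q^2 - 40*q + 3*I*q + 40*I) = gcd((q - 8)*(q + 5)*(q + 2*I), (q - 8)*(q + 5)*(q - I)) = q^2 - 3*q - 40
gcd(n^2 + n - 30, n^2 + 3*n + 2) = 1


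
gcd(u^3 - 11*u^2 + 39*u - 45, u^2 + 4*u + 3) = 1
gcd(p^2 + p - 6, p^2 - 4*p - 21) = p + 3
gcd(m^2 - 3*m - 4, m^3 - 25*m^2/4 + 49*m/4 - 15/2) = 1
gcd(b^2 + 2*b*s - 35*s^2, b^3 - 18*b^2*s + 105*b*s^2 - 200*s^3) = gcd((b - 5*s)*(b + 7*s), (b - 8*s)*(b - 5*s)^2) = -b + 5*s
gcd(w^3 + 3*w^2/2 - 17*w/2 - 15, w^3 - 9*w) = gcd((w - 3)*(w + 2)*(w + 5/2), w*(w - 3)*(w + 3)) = w - 3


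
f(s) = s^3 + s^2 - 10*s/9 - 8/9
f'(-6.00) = 94.89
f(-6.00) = -174.22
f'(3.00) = 31.89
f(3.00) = 31.78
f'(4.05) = 56.20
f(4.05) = 77.44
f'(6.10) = 122.72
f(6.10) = 256.52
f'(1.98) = 14.61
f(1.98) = 8.59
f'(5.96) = 117.37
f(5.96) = 239.72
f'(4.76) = 76.38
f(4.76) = 124.33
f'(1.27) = 6.27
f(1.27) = 1.36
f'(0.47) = 0.49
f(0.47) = -1.09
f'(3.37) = 39.70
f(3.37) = 45.00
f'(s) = 3*s^2 + 2*s - 10/9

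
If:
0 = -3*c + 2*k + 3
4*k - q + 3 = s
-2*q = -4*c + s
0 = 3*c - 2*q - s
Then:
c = 0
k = -3/2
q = 3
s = -6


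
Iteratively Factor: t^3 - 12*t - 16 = (t - 4)*(t^2 + 4*t + 4) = (t - 4)*(t + 2)*(t + 2)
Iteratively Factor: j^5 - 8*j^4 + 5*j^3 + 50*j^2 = (j)*(j^4 - 8*j^3 + 5*j^2 + 50*j) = j*(j + 2)*(j^3 - 10*j^2 + 25*j) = j*(j - 5)*(j + 2)*(j^2 - 5*j) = j^2*(j - 5)*(j + 2)*(j - 5)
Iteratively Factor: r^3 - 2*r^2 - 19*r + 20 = (r + 4)*(r^2 - 6*r + 5) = (r - 5)*(r + 4)*(r - 1)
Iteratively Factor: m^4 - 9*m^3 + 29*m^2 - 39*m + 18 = (m - 2)*(m^3 - 7*m^2 + 15*m - 9) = (m - 3)*(m - 2)*(m^2 - 4*m + 3) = (m - 3)*(m - 2)*(m - 1)*(m - 3)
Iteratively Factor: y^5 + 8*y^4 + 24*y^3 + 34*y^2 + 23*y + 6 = (y + 2)*(y^4 + 6*y^3 + 12*y^2 + 10*y + 3) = (y + 1)*(y + 2)*(y^3 + 5*y^2 + 7*y + 3) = (y + 1)*(y + 2)*(y + 3)*(y^2 + 2*y + 1) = (y + 1)^2*(y + 2)*(y + 3)*(y + 1)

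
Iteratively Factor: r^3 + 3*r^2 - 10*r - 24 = (r + 4)*(r^2 - r - 6) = (r + 2)*(r + 4)*(r - 3)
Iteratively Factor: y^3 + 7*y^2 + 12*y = (y + 4)*(y^2 + 3*y) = y*(y + 4)*(y + 3)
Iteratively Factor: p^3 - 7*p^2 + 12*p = (p - 3)*(p^2 - 4*p) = p*(p - 3)*(p - 4)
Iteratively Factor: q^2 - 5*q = (q - 5)*(q)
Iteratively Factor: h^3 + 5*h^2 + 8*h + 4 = (h + 1)*(h^2 + 4*h + 4) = (h + 1)*(h + 2)*(h + 2)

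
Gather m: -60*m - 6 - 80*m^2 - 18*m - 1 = -80*m^2 - 78*m - 7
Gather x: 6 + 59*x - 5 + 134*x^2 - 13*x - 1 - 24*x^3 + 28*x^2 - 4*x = -24*x^3 + 162*x^2 + 42*x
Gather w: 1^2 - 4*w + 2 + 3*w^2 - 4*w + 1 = 3*w^2 - 8*w + 4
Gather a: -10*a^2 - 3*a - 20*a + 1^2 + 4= -10*a^2 - 23*a + 5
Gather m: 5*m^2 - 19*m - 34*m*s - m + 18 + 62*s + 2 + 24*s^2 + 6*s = 5*m^2 + m*(-34*s - 20) + 24*s^2 + 68*s + 20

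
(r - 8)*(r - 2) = r^2 - 10*r + 16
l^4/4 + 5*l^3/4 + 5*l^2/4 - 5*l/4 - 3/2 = (l/4 + 1/2)*(l - 1)*(l + 1)*(l + 3)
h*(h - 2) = h^2 - 2*h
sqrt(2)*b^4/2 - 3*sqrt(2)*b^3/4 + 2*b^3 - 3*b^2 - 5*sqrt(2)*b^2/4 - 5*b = b*(b - 5/2)*(b + 2*sqrt(2))*(sqrt(2)*b/2 + sqrt(2)/2)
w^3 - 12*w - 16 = (w - 4)*(w + 2)^2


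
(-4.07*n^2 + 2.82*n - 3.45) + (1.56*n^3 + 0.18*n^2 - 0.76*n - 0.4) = 1.56*n^3 - 3.89*n^2 + 2.06*n - 3.85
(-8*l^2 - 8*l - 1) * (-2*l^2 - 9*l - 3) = 16*l^4 + 88*l^3 + 98*l^2 + 33*l + 3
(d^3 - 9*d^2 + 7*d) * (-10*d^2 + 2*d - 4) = -10*d^5 + 92*d^4 - 92*d^3 + 50*d^2 - 28*d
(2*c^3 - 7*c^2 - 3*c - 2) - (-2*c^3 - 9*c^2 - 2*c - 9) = 4*c^3 + 2*c^2 - c + 7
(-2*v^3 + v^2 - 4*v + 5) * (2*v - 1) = -4*v^4 + 4*v^3 - 9*v^2 + 14*v - 5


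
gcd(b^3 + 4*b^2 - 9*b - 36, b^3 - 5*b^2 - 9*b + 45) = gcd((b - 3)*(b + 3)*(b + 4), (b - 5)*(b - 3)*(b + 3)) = b^2 - 9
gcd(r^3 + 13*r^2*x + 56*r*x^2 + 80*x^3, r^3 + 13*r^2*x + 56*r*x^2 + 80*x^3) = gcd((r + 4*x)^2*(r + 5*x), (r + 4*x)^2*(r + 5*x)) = r^3 + 13*r^2*x + 56*r*x^2 + 80*x^3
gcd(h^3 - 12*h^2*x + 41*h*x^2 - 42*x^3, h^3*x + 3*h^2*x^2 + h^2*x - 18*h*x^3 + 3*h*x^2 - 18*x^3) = -h + 3*x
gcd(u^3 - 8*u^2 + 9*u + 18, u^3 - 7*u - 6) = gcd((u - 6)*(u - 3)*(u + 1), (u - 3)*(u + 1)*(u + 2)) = u^2 - 2*u - 3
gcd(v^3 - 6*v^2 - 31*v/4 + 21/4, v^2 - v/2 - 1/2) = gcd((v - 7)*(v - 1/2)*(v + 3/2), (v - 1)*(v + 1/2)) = 1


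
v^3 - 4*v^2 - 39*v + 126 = (v - 7)*(v - 3)*(v + 6)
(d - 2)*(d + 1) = d^2 - d - 2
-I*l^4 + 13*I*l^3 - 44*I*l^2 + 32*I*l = l*(l - 8)*(l - 4)*(-I*l + I)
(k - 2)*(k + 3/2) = k^2 - k/2 - 3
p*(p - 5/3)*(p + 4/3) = p^3 - p^2/3 - 20*p/9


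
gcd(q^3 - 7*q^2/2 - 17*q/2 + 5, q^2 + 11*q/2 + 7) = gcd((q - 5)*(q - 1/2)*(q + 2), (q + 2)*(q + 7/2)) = q + 2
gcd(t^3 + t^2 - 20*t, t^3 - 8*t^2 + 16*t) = t^2 - 4*t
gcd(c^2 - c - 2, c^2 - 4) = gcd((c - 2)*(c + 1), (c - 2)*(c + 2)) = c - 2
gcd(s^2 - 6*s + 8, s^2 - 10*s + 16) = s - 2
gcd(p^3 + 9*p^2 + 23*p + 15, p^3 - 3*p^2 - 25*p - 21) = p^2 + 4*p + 3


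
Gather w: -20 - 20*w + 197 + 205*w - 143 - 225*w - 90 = -40*w - 56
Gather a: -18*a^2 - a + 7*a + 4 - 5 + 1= -18*a^2 + 6*a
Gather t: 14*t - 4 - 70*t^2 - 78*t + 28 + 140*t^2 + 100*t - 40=70*t^2 + 36*t - 16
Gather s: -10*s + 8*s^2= 8*s^2 - 10*s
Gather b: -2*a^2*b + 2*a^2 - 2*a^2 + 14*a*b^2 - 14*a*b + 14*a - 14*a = 14*a*b^2 + b*(-2*a^2 - 14*a)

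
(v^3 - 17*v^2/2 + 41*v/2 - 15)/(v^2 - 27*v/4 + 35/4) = 2*(2*v^2 - 7*v + 6)/(4*v - 7)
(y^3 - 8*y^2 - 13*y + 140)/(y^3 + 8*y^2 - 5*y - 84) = (y^2 - 12*y + 35)/(y^2 + 4*y - 21)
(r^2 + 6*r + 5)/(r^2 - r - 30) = (r + 1)/(r - 6)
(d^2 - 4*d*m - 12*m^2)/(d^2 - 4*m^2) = (d - 6*m)/(d - 2*m)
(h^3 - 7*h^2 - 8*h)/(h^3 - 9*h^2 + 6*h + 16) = h/(h - 2)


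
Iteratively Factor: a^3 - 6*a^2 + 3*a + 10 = (a + 1)*(a^2 - 7*a + 10) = (a - 2)*(a + 1)*(a - 5)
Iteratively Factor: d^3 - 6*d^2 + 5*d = (d)*(d^2 - 6*d + 5) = d*(d - 1)*(d - 5)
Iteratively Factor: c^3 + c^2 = (c + 1)*(c^2) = c*(c + 1)*(c)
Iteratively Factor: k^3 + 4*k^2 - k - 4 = (k + 4)*(k^2 - 1) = (k + 1)*(k + 4)*(k - 1)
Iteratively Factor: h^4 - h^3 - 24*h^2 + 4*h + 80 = (h - 2)*(h^3 + h^2 - 22*h - 40) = (h - 2)*(h + 2)*(h^2 - h - 20) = (h - 2)*(h + 2)*(h + 4)*(h - 5)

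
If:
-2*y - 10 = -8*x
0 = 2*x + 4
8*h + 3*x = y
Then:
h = -7/8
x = -2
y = -13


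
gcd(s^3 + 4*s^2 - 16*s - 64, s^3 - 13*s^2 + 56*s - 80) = s - 4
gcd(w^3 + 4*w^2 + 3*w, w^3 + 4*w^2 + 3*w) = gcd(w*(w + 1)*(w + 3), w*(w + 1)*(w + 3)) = w^3 + 4*w^2 + 3*w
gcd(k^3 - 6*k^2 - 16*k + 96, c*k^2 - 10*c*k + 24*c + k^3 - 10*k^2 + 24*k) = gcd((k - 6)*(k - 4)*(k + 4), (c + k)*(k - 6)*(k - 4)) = k^2 - 10*k + 24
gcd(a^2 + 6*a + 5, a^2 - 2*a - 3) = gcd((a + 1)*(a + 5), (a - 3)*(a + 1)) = a + 1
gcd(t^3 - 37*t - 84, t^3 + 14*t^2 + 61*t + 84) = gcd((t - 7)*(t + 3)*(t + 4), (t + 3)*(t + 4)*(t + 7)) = t^2 + 7*t + 12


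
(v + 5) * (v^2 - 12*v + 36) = v^3 - 7*v^2 - 24*v + 180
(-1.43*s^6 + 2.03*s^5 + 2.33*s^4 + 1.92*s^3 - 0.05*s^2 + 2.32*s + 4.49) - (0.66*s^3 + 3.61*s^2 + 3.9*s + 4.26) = -1.43*s^6 + 2.03*s^5 + 2.33*s^4 + 1.26*s^3 - 3.66*s^2 - 1.58*s + 0.23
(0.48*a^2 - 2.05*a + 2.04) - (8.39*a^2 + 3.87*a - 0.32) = -7.91*a^2 - 5.92*a + 2.36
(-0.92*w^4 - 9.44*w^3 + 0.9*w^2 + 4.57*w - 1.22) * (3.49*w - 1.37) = -3.2108*w^5 - 31.6852*w^4 + 16.0738*w^3 + 14.7163*w^2 - 10.5187*w + 1.6714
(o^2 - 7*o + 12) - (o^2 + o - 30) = 42 - 8*o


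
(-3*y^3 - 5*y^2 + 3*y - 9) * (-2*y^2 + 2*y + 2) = 6*y^5 + 4*y^4 - 22*y^3 + 14*y^2 - 12*y - 18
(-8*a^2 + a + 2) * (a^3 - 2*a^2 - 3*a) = -8*a^5 + 17*a^4 + 24*a^3 - 7*a^2 - 6*a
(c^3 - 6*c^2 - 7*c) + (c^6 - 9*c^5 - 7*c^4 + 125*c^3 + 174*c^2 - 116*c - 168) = c^6 - 9*c^5 - 7*c^4 + 126*c^3 + 168*c^2 - 123*c - 168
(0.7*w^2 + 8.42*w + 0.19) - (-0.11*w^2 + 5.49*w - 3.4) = 0.81*w^2 + 2.93*w + 3.59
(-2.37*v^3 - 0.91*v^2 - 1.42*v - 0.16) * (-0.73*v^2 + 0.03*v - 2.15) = 1.7301*v^5 + 0.5932*v^4 + 6.1048*v^3 + 2.0307*v^2 + 3.0482*v + 0.344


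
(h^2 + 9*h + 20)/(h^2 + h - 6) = (h^2 + 9*h + 20)/(h^2 + h - 6)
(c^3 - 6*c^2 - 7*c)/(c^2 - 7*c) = c + 1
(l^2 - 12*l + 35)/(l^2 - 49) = (l - 5)/(l + 7)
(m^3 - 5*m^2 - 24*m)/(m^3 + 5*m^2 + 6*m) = (m - 8)/(m + 2)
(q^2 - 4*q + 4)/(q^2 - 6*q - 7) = (-q^2 + 4*q - 4)/(-q^2 + 6*q + 7)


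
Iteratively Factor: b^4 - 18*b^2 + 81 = (b + 3)*(b^3 - 3*b^2 - 9*b + 27) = (b - 3)*(b + 3)*(b^2 - 9) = (b - 3)*(b + 3)^2*(b - 3)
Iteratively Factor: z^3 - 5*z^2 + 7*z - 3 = (z - 1)*(z^2 - 4*z + 3) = (z - 1)^2*(z - 3)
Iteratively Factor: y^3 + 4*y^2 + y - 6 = (y - 1)*(y^2 + 5*y + 6) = (y - 1)*(y + 3)*(y + 2)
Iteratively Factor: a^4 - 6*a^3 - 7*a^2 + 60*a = (a - 4)*(a^3 - 2*a^2 - 15*a) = a*(a - 4)*(a^2 - 2*a - 15) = a*(a - 4)*(a + 3)*(a - 5)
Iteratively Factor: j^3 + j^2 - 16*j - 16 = (j - 4)*(j^2 + 5*j + 4) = (j - 4)*(j + 4)*(j + 1)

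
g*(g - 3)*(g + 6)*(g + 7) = g^4 + 10*g^3 + 3*g^2 - 126*g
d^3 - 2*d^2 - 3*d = d*(d - 3)*(d + 1)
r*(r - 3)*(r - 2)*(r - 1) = r^4 - 6*r^3 + 11*r^2 - 6*r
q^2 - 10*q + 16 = (q - 8)*(q - 2)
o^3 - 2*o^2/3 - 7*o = o*(o - 3)*(o + 7/3)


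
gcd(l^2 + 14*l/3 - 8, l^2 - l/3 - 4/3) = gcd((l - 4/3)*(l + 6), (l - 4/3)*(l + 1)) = l - 4/3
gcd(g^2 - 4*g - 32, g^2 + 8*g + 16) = g + 4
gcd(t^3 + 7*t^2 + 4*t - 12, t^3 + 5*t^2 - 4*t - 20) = t + 2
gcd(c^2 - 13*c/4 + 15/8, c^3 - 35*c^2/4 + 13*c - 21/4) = c - 3/4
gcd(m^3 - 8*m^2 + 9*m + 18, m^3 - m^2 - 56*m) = 1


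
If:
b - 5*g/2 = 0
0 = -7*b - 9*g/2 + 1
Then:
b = 5/44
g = 1/22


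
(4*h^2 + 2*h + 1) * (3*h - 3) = 12*h^3 - 6*h^2 - 3*h - 3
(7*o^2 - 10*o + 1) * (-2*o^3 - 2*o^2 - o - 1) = -14*o^5 + 6*o^4 + 11*o^3 + o^2 + 9*o - 1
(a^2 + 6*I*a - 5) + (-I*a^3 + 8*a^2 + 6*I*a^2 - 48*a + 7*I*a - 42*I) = -I*a^3 + 9*a^2 + 6*I*a^2 - 48*a + 13*I*a - 5 - 42*I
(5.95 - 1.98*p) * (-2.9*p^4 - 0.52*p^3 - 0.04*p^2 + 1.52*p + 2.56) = 5.742*p^5 - 16.2254*p^4 - 3.0148*p^3 - 3.2476*p^2 + 3.9752*p + 15.232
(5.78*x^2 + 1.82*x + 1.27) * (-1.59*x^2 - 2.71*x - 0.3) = -9.1902*x^4 - 18.5576*x^3 - 8.6855*x^2 - 3.9877*x - 0.381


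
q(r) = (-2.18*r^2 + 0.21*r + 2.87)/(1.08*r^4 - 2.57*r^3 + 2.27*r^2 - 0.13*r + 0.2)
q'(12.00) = 0.00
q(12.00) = -0.02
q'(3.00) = 0.33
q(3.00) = -0.42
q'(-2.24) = -0.03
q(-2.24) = -0.13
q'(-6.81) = -0.01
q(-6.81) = -0.03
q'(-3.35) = -0.03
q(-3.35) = -0.09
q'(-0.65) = 4.39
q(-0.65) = 0.85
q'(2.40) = 0.59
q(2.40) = -0.69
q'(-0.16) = 38.52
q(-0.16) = 9.58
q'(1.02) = -6.01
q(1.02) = 0.94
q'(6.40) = 0.03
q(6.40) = -0.07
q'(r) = (0.21 - 4.36*r)/(1.08*r^4 - 2.57*r^3 + 2.27*r^2 - 0.13*r + 0.2) + (-2.18*r^2 + 0.21*r + 2.87)*(-4.32*r^3 + 7.71*r^2 - 4.54*r + 0.13)/(1.08*r^4 - 2.57*r^3 + 2.27*r^2 - 0.13*r + 0.2)^2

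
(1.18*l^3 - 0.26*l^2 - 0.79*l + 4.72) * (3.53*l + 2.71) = 4.1654*l^4 + 2.28*l^3 - 3.4933*l^2 + 14.5207*l + 12.7912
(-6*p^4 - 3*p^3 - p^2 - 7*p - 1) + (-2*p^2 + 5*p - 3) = -6*p^4 - 3*p^3 - 3*p^2 - 2*p - 4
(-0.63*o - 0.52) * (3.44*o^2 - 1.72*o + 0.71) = -2.1672*o^3 - 0.7052*o^2 + 0.4471*o - 0.3692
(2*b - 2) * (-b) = -2*b^2 + 2*b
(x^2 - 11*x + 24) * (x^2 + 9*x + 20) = x^4 - 2*x^3 - 55*x^2 - 4*x + 480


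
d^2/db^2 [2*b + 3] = 0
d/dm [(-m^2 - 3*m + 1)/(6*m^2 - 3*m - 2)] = (21*m^2 - 8*m + 9)/(36*m^4 - 36*m^3 - 15*m^2 + 12*m + 4)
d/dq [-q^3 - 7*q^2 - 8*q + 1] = -3*q^2 - 14*q - 8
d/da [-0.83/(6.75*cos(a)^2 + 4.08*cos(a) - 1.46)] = -(11.205*cos(a) + 3.3864)*sin(a)/(6.75*cos(a)^2 + 4.08*cos(a) - 1.46)^2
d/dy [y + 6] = 1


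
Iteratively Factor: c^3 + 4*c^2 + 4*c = (c + 2)*(c^2 + 2*c) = c*(c + 2)*(c + 2)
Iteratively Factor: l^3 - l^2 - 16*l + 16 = (l - 1)*(l^2 - 16) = (l - 1)*(l + 4)*(l - 4)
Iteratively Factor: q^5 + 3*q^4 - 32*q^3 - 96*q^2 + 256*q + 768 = (q - 4)*(q^4 + 7*q^3 - 4*q^2 - 112*q - 192) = (q - 4)*(q + 3)*(q^3 + 4*q^2 - 16*q - 64) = (q - 4)*(q + 3)*(q + 4)*(q^2 - 16) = (q - 4)*(q + 3)*(q + 4)^2*(q - 4)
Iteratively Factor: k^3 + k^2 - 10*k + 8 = (k + 4)*(k^2 - 3*k + 2) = (k - 1)*(k + 4)*(k - 2)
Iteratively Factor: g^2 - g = (g - 1)*(g)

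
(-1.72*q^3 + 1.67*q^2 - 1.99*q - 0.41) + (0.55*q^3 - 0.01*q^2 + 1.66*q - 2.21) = -1.17*q^3 + 1.66*q^2 - 0.33*q - 2.62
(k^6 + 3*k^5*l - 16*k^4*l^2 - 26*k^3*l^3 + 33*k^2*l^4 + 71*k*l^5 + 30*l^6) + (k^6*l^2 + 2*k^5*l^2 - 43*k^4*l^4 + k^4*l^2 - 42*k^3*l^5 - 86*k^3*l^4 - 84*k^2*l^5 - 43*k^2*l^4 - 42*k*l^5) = k^6*l^2 + k^6 + 2*k^5*l^2 + 3*k^5*l - 43*k^4*l^4 - 15*k^4*l^2 - 42*k^3*l^5 - 86*k^3*l^4 - 26*k^3*l^3 - 84*k^2*l^5 - 10*k^2*l^4 + 29*k*l^5 + 30*l^6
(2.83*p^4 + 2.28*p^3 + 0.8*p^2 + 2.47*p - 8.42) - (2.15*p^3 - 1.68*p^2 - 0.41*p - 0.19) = 2.83*p^4 + 0.13*p^3 + 2.48*p^2 + 2.88*p - 8.23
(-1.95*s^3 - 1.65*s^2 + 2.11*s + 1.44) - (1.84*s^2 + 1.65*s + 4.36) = -1.95*s^3 - 3.49*s^2 + 0.46*s - 2.92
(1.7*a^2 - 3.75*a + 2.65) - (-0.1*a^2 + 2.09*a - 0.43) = 1.8*a^2 - 5.84*a + 3.08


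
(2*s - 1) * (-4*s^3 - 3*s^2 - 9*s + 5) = -8*s^4 - 2*s^3 - 15*s^2 + 19*s - 5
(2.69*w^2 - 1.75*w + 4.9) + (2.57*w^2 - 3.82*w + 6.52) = 5.26*w^2 - 5.57*w + 11.42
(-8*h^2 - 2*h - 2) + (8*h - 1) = -8*h^2 + 6*h - 3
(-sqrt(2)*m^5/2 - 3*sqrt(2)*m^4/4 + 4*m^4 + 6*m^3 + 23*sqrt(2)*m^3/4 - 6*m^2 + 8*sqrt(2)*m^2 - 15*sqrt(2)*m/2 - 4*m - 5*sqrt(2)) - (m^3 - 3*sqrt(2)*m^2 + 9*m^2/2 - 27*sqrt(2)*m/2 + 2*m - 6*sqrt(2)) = -sqrt(2)*m^5/2 - 3*sqrt(2)*m^4/4 + 4*m^4 + 5*m^3 + 23*sqrt(2)*m^3/4 - 21*m^2/2 + 11*sqrt(2)*m^2 - 6*m + 6*sqrt(2)*m + sqrt(2)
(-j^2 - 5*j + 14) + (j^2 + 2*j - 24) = -3*j - 10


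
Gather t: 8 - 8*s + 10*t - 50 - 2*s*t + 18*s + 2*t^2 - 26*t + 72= 10*s + 2*t^2 + t*(-2*s - 16) + 30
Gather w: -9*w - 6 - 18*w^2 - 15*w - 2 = -18*w^2 - 24*w - 8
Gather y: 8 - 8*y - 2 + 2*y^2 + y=2*y^2 - 7*y + 6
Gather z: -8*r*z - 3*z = z*(-8*r - 3)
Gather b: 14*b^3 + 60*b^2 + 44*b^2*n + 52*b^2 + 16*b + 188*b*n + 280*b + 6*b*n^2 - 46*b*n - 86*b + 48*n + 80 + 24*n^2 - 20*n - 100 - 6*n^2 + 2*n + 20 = 14*b^3 + b^2*(44*n + 112) + b*(6*n^2 + 142*n + 210) + 18*n^2 + 30*n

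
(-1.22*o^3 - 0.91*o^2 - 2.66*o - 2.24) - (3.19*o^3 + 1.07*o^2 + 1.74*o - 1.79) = -4.41*o^3 - 1.98*o^2 - 4.4*o - 0.45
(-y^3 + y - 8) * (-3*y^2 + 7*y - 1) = 3*y^5 - 7*y^4 - 2*y^3 + 31*y^2 - 57*y + 8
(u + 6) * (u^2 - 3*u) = u^3 + 3*u^2 - 18*u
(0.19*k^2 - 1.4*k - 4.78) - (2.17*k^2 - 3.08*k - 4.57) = -1.98*k^2 + 1.68*k - 0.21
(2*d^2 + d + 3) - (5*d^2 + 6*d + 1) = -3*d^2 - 5*d + 2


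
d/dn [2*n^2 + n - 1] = 4*n + 1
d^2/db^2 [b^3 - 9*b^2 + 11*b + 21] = 6*b - 18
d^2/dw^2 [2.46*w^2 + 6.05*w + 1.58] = 4.92000000000000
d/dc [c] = 1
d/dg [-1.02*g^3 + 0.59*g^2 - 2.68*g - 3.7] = -3.06*g^2 + 1.18*g - 2.68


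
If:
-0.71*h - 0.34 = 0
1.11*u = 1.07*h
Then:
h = -0.48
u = -0.46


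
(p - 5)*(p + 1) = p^2 - 4*p - 5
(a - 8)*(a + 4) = a^2 - 4*a - 32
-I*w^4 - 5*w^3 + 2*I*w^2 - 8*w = w*(w - 4*I)*(w - 2*I)*(-I*w + 1)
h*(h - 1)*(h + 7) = h^3 + 6*h^2 - 7*h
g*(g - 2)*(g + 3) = g^3 + g^2 - 6*g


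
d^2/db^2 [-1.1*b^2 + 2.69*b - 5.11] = -2.20000000000000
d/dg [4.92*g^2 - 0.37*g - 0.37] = 9.84*g - 0.37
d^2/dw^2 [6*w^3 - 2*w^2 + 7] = 36*w - 4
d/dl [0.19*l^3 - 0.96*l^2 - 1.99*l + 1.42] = 0.57*l^2 - 1.92*l - 1.99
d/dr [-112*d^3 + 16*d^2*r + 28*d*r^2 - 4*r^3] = 16*d^2 + 56*d*r - 12*r^2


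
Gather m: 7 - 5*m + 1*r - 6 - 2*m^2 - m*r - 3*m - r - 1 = -2*m^2 + m*(-r - 8)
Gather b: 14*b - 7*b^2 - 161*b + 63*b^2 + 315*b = 56*b^2 + 168*b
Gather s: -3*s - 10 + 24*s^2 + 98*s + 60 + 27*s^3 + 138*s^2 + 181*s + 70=27*s^3 + 162*s^2 + 276*s + 120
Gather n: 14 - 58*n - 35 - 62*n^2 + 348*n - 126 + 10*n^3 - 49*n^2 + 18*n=10*n^3 - 111*n^2 + 308*n - 147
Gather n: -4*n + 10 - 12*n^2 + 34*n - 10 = -12*n^2 + 30*n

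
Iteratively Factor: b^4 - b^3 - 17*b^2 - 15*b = (b + 1)*(b^3 - 2*b^2 - 15*b) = (b + 1)*(b + 3)*(b^2 - 5*b) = b*(b + 1)*(b + 3)*(b - 5)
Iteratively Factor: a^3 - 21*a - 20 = (a + 1)*(a^2 - a - 20) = (a - 5)*(a + 1)*(a + 4)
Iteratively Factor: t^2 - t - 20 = (t - 5)*(t + 4)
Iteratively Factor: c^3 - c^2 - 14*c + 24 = (c - 3)*(c^2 + 2*c - 8) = (c - 3)*(c + 4)*(c - 2)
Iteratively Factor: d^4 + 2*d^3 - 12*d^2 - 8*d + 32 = (d + 2)*(d^3 - 12*d + 16) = (d - 2)*(d + 2)*(d^2 + 2*d - 8) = (d - 2)^2*(d + 2)*(d + 4)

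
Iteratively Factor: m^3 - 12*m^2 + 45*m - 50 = (m - 5)*(m^2 - 7*m + 10) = (m - 5)*(m - 2)*(m - 5)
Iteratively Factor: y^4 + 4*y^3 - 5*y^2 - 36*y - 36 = (y + 2)*(y^3 + 2*y^2 - 9*y - 18) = (y + 2)^2*(y^2 - 9) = (y - 3)*(y + 2)^2*(y + 3)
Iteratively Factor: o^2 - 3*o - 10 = (o - 5)*(o + 2)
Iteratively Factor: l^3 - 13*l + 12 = (l - 1)*(l^2 + l - 12) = (l - 3)*(l - 1)*(l + 4)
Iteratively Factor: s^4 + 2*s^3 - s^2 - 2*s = (s)*(s^3 + 2*s^2 - s - 2) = s*(s + 1)*(s^2 + s - 2) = s*(s - 1)*(s + 1)*(s + 2)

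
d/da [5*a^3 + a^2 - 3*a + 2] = 15*a^2 + 2*a - 3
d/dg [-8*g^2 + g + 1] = 1 - 16*g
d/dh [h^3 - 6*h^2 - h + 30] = 3*h^2 - 12*h - 1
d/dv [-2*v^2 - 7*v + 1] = -4*v - 7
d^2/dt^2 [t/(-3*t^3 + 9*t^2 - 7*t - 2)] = 2*(-t*(9*t^2 - 18*t + 7)^2 + (9*t^2 + 9*t*(t - 1) - 18*t + 7)*(3*t^3 - 9*t^2 + 7*t + 2))/(3*t^3 - 9*t^2 + 7*t + 2)^3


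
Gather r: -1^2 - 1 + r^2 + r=r^2 + r - 2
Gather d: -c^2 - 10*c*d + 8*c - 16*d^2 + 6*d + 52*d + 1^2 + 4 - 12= -c^2 + 8*c - 16*d^2 + d*(58 - 10*c) - 7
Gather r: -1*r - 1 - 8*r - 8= -9*r - 9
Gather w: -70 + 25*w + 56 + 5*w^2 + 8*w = 5*w^2 + 33*w - 14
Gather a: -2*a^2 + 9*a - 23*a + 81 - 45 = -2*a^2 - 14*a + 36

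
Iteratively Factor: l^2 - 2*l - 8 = (l - 4)*(l + 2)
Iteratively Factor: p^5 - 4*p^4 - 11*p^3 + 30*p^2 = (p - 5)*(p^4 + p^3 - 6*p^2) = (p - 5)*(p - 2)*(p^3 + 3*p^2) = p*(p - 5)*(p - 2)*(p^2 + 3*p) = p^2*(p - 5)*(p - 2)*(p + 3)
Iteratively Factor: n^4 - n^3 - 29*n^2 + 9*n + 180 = (n + 3)*(n^3 - 4*n^2 - 17*n + 60) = (n - 3)*(n + 3)*(n^2 - n - 20) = (n - 5)*(n - 3)*(n + 3)*(n + 4)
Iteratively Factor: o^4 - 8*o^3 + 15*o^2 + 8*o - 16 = (o - 4)*(o^3 - 4*o^2 - o + 4) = (o - 4)^2*(o^2 - 1) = (o - 4)^2*(o - 1)*(o + 1)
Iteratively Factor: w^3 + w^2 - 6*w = (w)*(w^2 + w - 6) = w*(w - 2)*(w + 3)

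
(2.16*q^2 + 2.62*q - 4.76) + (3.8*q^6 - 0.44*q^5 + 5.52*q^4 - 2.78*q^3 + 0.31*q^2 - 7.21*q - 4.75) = 3.8*q^6 - 0.44*q^5 + 5.52*q^4 - 2.78*q^3 + 2.47*q^2 - 4.59*q - 9.51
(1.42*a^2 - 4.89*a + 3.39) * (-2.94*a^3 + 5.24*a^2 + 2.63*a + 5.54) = -4.1748*a^5 + 21.8174*a^4 - 31.8556*a^3 + 12.7697*a^2 - 18.1749*a + 18.7806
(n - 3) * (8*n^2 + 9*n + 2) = 8*n^3 - 15*n^2 - 25*n - 6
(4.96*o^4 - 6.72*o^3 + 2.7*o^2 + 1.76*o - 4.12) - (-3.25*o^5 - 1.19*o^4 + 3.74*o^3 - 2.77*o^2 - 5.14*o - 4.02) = 3.25*o^5 + 6.15*o^4 - 10.46*o^3 + 5.47*o^2 + 6.9*o - 0.100000000000001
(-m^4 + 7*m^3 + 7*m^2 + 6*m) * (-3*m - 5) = 3*m^5 - 16*m^4 - 56*m^3 - 53*m^2 - 30*m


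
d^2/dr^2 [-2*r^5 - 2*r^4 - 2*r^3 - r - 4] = 4*r*(-10*r^2 - 6*r - 3)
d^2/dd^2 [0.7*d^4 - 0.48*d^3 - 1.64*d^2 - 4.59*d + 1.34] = 8.4*d^2 - 2.88*d - 3.28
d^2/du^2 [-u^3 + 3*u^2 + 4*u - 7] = 6 - 6*u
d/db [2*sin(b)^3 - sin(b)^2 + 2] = 2*(3*sin(b) - 1)*sin(b)*cos(b)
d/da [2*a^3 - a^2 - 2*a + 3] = 6*a^2 - 2*a - 2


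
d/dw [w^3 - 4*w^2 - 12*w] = 3*w^2 - 8*w - 12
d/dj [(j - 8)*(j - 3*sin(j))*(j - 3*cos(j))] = (8 - j)*(j - 3*cos(j))*(3*cos(j) - 1) + (j - 8)*(j - 3*sin(j))*(3*sin(j) + 1) + (j - 3*sin(j))*(j - 3*cos(j))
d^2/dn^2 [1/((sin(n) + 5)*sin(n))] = (-4*sin(n) - 15 - 19/sin(n) + 30/sin(n)^2 + 50/sin(n)^3)/(sin(n) + 5)^3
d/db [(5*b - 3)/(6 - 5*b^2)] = 5*(5*b^2 - 6*b + 6)/(25*b^4 - 60*b^2 + 36)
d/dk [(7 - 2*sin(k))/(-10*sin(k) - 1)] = 72*cos(k)/(10*sin(k) + 1)^2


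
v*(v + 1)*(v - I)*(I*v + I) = I*v^4 + v^3 + 2*I*v^3 + 2*v^2 + I*v^2 + v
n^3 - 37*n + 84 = (n - 4)*(n - 3)*(n + 7)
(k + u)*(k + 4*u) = k^2 + 5*k*u + 4*u^2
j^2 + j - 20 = (j - 4)*(j + 5)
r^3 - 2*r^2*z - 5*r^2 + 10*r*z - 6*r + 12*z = (r - 6)*(r + 1)*(r - 2*z)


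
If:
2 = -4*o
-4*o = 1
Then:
No Solution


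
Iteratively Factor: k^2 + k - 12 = (k - 3)*(k + 4)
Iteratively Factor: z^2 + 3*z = (z)*(z + 3)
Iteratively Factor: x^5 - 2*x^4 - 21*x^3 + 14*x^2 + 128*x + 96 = (x + 3)*(x^4 - 5*x^3 - 6*x^2 + 32*x + 32) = (x + 1)*(x + 3)*(x^3 - 6*x^2 + 32) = (x - 4)*(x + 1)*(x + 3)*(x^2 - 2*x - 8) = (x - 4)*(x + 1)*(x + 2)*(x + 3)*(x - 4)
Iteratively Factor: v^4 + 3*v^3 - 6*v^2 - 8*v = (v + 1)*(v^3 + 2*v^2 - 8*v) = v*(v + 1)*(v^2 + 2*v - 8) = v*(v - 2)*(v + 1)*(v + 4)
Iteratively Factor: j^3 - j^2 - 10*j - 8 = (j - 4)*(j^2 + 3*j + 2) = (j - 4)*(j + 2)*(j + 1)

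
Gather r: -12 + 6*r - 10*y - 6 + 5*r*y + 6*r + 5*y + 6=r*(5*y + 12) - 5*y - 12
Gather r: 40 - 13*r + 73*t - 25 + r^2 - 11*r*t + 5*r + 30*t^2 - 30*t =r^2 + r*(-11*t - 8) + 30*t^2 + 43*t + 15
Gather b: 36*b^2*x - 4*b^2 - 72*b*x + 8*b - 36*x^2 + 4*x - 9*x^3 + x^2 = b^2*(36*x - 4) + b*(8 - 72*x) - 9*x^3 - 35*x^2 + 4*x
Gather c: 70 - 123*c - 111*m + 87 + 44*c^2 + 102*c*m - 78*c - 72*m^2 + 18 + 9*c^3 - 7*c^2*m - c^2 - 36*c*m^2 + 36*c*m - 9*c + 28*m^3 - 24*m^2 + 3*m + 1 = 9*c^3 + c^2*(43 - 7*m) + c*(-36*m^2 + 138*m - 210) + 28*m^3 - 96*m^2 - 108*m + 176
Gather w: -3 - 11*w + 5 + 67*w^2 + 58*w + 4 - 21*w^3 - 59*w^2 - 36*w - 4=-21*w^3 + 8*w^2 + 11*w + 2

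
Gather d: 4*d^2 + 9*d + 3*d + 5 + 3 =4*d^2 + 12*d + 8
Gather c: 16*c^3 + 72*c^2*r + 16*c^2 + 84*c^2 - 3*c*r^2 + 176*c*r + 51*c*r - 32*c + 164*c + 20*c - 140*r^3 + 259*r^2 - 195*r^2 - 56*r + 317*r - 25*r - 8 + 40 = 16*c^3 + c^2*(72*r + 100) + c*(-3*r^2 + 227*r + 152) - 140*r^3 + 64*r^2 + 236*r + 32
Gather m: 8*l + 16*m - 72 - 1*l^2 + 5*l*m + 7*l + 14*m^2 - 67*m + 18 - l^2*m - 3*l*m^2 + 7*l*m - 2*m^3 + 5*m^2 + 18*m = -l^2 + 15*l - 2*m^3 + m^2*(19 - 3*l) + m*(-l^2 + 12*l - 33) - 54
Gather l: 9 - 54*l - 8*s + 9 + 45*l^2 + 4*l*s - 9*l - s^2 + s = 45*l^2 + l*(4*s - 63) - s^2 - 7*s + 18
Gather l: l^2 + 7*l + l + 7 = l^2 + 8*l + 7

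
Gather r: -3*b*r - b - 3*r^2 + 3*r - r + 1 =-b - 3*r^2 + r*(2 - 3*b) + 1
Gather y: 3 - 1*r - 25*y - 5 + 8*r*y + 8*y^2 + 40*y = -r + 8*y^2 + y*(8*r + 15) - 2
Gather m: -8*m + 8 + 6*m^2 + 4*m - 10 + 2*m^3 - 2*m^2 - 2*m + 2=2*m^3 + 4*m^2 - 6*m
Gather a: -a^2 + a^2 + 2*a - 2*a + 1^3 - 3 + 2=0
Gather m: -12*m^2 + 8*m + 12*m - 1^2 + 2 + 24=-12*m^2 + 20*m + 25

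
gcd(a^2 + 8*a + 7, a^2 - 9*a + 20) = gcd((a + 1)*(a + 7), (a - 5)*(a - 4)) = 1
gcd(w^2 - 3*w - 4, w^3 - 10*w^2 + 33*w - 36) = w - 4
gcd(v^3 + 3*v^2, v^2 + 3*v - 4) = 1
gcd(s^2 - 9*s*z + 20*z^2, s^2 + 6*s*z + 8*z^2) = 1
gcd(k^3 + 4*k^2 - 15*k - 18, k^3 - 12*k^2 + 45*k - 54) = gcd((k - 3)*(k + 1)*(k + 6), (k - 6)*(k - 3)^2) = k - 3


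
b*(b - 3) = b^2 - 3*b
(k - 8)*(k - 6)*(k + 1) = k^3 - 13*k^2 + 34*k + 48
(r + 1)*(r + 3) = r^2 + 4*r + 3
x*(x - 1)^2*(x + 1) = x^4 - x^3 - x^2 + x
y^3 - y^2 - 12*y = y*(y - 4)*(y + 3)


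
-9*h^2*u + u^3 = u*(-3*h + u)*(3*h + u)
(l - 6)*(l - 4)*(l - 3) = l^3 - 13*l^2 + 54*l - 72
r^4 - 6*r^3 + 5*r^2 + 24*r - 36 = (r - 3)^2*(r - 2)*(r + 2)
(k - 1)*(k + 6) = k^2 + 5*k - 6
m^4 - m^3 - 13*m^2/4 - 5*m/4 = m*(m - 5/2)*(m + 1/2)*(m + 1)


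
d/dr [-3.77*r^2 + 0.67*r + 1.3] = 0.67 - 7.54*r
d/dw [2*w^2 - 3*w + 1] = 4*w - 3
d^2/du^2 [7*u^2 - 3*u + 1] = 14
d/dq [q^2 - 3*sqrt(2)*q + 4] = 2*q - 3*sqrt(2)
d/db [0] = 0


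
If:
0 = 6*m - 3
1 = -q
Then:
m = 1/2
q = -1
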